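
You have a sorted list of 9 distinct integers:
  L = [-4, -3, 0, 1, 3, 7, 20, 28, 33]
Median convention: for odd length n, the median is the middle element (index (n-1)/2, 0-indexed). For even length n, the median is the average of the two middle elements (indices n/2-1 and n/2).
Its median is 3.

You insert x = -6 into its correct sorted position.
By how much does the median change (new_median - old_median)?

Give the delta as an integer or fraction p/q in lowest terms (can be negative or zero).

Old median = 3
After inserting x = -6: new sorted = [-6, -4, -3, 0, 1, 3, 7, 20, 28, 33]
New median = 2
Delta = 2 - 3 = -1

Answer: -1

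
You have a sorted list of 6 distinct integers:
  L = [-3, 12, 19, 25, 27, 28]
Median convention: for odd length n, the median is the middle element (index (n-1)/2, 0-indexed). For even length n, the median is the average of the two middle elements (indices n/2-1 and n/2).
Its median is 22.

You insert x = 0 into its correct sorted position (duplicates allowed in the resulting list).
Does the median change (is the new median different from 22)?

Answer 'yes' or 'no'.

Old median = 22
Insert x = 0
New median = 19
Changed? yes

Answer: yes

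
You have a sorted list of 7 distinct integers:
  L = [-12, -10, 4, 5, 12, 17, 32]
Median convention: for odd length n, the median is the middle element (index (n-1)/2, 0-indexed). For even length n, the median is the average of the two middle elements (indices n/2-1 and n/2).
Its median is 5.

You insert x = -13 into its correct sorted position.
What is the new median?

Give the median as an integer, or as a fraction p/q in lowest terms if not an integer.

Answer: 9/2

Derivation:
Old list (sorted, length 7): [-12, -10, 4, 5, 12, 17, 32]
Old median = 5
Insert x = -13
Old length odd (7). Middle was index 3 = 5.
New length even (8). New median = avg of two middle elements.
x = -13: 0 elements are < x, 7 elements are > x.
New sorted list: [-13, -12, -10, 4, 5, 12, 17, 32]
New median = 9/2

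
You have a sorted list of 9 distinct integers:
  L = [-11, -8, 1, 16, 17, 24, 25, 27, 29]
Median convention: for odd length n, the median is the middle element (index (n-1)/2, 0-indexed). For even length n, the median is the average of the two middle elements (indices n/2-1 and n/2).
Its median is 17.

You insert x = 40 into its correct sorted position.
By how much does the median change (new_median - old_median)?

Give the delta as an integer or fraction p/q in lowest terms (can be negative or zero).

Answer: 7/2

Derivation:
Old median = 17
After inserting x = 40: new sorted = [-11, -8, 1, 16, 17, 24, 25, 27, 29, 40]
New median = 41/2
Delta = 41/2 - 17 = 7/2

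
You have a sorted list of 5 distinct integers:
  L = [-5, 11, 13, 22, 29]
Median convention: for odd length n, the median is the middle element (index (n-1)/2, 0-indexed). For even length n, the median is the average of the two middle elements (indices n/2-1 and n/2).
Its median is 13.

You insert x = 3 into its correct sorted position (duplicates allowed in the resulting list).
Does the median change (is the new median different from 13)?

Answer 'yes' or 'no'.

Answer: yes

Derivation:
Old median = 13
Insert x = 3
New median = 12
Changed? yes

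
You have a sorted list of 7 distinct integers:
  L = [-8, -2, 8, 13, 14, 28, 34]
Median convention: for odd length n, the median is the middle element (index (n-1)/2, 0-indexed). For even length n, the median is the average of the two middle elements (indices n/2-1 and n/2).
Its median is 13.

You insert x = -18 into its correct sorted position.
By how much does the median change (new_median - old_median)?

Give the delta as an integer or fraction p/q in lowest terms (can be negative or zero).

Answer: -5/2

Derivation:
Old median = 13
After inserting x = -18: new sorted = [-18, -8, -2, 8, 13, 14, 28, 34]
New median = 21/2
Delta = 21/2 - 13 = -5/2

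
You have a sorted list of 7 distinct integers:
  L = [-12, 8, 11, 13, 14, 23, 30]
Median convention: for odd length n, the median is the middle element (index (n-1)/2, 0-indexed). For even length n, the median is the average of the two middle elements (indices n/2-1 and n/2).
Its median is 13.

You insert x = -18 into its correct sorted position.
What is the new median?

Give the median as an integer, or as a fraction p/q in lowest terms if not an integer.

Old list (sorted, length 7): [-12, 8, 11, 13, 14, 23, 30]
Old median = 13
Insert x = -18
Old length odd (7). Middle was index 3 = 13.
New length even (8). New median = avg of two middle elements.
x = -18: 0 elements are < x, 7 elements are > x.
New sorted list: [-18, -12, 8, 11, 13, 14, 23, 30]
New median = 12

Answer: 12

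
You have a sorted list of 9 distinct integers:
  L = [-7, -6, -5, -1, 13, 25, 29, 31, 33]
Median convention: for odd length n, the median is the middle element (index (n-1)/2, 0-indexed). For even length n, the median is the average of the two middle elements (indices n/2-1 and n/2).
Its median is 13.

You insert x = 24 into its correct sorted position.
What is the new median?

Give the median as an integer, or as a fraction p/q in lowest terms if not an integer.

Old list (sorted, length 9): [-7, -6, -5, -1, 13, 25, 29, 31, 33]
Old median = 13
Insert x = 24
Old length odd (9). Middle was index 4 = 13.
New length even (10). New median = avg of two middle elements.
x = 24: 5 elements are < x, 4 elements are > x.
New sorted list: [-7, -6, -5, -1, 13, 24, 25, 29, 31, 33]
New median = 37/2

Answer: 37/2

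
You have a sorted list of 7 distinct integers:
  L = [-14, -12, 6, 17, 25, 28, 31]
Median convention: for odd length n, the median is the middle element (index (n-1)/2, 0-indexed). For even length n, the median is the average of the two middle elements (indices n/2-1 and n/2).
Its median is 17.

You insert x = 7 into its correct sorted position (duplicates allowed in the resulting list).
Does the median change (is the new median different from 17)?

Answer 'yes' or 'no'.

Old median = 17
Insert x = 7
New median = 12
Changed? yes

Answer: yes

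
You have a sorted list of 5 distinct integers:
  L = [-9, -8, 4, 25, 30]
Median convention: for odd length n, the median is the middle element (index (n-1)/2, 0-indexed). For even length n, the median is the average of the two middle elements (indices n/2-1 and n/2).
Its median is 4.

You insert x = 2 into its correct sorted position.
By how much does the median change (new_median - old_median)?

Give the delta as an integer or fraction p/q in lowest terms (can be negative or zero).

Answer: -1

Derivation:
Old median = 4
After inserting x = 2: new sorted = [-9, -8, 2, 4, 25, 30]
New median = 3
Delta = 3 - 4 = -1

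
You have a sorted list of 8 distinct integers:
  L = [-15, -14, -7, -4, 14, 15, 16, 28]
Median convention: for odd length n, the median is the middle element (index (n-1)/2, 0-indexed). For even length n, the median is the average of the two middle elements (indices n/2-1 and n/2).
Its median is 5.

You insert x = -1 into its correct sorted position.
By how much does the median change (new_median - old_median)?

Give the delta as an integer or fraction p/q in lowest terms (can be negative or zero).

Answer: -6

Derivation:
Old median = 5
After inserting x = -1: new sorted = [-15, -14, -7, -4, -1, 14, 15, 16, 28]
New median = -1
Delta = -1 - 5 = -6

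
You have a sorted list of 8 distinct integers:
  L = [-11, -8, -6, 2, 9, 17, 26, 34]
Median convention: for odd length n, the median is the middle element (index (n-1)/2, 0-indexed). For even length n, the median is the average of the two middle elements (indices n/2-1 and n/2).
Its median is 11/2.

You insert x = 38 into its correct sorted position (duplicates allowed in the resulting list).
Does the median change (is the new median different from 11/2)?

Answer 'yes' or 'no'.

Answer: yes

Derivation:
Old median = 11/2
Insert x = 38
New median = 9
Changed? yes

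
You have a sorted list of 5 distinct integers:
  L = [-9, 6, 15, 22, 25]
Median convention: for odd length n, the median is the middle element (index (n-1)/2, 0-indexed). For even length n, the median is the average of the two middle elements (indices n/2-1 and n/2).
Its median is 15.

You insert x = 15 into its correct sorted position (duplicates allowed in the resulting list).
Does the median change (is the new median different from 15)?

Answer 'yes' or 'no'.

Old median = 15
Insert x = 15
New median = 15
Changed? no

Answer: no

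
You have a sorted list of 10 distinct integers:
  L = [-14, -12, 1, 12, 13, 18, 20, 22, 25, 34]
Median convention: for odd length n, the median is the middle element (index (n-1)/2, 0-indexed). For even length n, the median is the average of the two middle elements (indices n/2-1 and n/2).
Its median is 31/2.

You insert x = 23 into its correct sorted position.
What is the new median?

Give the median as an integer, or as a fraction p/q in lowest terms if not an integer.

Old list (sorted, length 10): [-14, -12, 1, 12, 13, 18, 20, 22, 25, 34]
Old median = 31/2
Insert x = 23
Old length even (10). Middle pair: indices 4,5 = 13,18.
New length odd (11). New median = single middle element.
x = 23: 8 elements are < x, 2 elements are > x.
New sorted list: [-14, -12, 1, 12, 13, 18, 20, 22, 23, 25, 34]
New median = 18

Answer: 18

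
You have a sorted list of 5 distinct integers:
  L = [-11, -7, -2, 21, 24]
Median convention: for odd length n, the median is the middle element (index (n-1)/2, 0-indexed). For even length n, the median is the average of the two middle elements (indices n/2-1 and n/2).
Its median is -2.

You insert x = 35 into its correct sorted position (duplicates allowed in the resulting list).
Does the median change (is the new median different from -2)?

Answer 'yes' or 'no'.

Answer: yes

Derivation:
Old median = -2
Insert x = 35
New median = 19/2
Changed? yes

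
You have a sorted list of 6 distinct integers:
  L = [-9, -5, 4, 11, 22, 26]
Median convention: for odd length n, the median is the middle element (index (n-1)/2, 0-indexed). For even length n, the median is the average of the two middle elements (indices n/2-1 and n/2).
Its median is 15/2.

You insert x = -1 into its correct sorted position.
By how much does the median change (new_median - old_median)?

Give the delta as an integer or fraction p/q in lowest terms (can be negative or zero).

Answer: -7/2

Derivation:
Old median = 15/2
After inserting x = -1: new sorted = [-9, -5, -1, 4, 11, 22, 26]
New median = 4
Delta = 4 - 15/2 = -7/2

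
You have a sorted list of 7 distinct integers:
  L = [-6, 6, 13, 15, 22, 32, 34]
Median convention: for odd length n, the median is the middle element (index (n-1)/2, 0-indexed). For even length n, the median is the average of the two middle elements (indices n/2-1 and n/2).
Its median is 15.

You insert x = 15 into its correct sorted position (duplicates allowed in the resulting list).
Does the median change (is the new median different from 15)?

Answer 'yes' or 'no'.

Answer: no

Derivation:
Old median = 15
Insert x = 15
New median = 15
Changed? no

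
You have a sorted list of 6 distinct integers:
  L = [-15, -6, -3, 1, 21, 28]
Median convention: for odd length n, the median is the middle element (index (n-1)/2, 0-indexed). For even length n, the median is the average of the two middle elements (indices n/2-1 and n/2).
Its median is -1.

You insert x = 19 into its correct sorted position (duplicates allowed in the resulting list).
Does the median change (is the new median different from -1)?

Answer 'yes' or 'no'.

Answer: yes

Derivation:
Old median = -1
Insert x = 19
New median = 1
Changed? yes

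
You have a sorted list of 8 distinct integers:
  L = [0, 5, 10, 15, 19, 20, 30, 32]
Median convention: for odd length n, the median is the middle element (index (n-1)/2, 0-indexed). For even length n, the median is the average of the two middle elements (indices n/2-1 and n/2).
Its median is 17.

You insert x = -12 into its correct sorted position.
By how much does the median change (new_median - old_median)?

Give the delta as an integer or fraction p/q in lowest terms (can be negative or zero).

Old median = 17
After inserting x = -12: new sorted = [-12, 0, 5, 10, 15, 19, 20, 30, 32]
New median = 15
Delta = 15 - 17 = -2

Answer: -2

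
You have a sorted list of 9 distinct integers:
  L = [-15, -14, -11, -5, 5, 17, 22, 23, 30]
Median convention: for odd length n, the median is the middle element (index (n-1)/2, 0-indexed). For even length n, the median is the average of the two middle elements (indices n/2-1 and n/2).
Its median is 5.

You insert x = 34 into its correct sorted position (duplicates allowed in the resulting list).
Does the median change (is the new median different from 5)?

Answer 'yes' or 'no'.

Answer: yes

Derivation:
Old median = 5
Insert x = 34
New median = 11
Changed? yes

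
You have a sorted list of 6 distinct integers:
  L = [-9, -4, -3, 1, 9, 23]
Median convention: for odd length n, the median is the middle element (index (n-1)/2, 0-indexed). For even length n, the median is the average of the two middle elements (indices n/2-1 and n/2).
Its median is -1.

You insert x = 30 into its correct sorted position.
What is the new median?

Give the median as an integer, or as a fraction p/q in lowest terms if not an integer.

Old list (sorted, length 6): [-9, -4, -3, 1, 9, 23]
Old median = -1
Insert x = 30
Old length even (6). Middle pair: indices 2,3 = -3,1.
New length odd (7). New median = single middle element.
x = 30: 6 elements are < x, 0 elements are > x.
New sorted list: [-9, -4, -3, 1, 9, 23, 30]
New median = 1

Answer: 1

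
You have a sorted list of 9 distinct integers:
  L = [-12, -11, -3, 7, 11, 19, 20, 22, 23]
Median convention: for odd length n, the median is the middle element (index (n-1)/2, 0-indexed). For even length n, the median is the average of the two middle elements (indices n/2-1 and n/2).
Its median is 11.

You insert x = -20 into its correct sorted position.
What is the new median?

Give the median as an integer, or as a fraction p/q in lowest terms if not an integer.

Answer: 9

Derivation:
Old list (sorted, length 9): [-12, -11, -3, 7, 11, 19, 20, 22, 23]
Old median = 11
Insert x = -20
Old length odd (9). Middle was index 4 = 11.
New length even (10). New median = avg of two middle elements.
x = -20: 0 elements are < x, 9 elements are > x.
New sorted list: [-20, -12, -11, -3, 7, 11, 19, 20, 22, 23]
New median = 9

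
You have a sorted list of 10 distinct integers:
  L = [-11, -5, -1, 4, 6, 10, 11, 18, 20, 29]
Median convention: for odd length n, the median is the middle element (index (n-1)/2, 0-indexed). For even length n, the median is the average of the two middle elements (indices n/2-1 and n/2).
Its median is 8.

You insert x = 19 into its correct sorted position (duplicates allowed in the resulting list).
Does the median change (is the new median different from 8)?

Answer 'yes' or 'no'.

Old median = 8
Insert x = 19
New median = 10
Changed? yes

Answer: yes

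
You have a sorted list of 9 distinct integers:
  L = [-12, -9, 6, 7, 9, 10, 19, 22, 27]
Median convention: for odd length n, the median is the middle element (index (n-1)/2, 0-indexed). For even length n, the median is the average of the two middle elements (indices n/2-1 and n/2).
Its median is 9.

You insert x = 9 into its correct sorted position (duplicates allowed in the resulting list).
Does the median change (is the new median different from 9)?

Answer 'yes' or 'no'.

Old median = 9
Insert x = 9
New median = 9
Changed? no

Answer: no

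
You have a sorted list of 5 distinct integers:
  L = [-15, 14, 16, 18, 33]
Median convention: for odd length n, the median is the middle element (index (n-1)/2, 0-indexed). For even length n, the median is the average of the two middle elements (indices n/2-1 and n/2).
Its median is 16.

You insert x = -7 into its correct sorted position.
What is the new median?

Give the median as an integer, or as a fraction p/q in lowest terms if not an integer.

Answer: 15

Derivation:
Old list (sorted, length 5): [-15, 14, 16, 18, 33]
Old median = 16
Insert x = -7
Old length odd (5). Middle was index 2 = 16.
New length even (6). New median = avg of two middle elements.
x = -7: 1 elements are < x, 4 elements are > x.
New sorted list: [-15, -7, 14, 16, 18, 33]
New median = 15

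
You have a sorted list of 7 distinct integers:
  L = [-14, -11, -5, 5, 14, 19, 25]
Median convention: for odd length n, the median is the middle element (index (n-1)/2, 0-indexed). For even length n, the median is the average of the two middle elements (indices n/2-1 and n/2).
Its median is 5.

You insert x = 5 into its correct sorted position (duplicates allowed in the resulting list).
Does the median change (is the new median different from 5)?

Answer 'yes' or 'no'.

Old median = 5
Insert x = 5
New median = 5
Changed? no

Answer: no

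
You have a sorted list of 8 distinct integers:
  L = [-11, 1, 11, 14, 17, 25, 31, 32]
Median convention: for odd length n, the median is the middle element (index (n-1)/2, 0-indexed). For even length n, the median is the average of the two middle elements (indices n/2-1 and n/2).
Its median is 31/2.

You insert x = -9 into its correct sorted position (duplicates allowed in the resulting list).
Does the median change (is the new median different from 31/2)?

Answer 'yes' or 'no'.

Answer: yes

Derivation:
Old median = 31/2
Insert x = -9
New median = 14
Changed? yes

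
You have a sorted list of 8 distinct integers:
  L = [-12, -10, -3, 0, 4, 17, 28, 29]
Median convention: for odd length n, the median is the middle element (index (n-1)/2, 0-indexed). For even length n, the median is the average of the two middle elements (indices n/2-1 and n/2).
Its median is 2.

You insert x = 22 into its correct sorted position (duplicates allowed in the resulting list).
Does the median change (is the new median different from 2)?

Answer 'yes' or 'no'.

Old median = 2
Insert x = 22
New median = 4
Changed? yes

Answer: yes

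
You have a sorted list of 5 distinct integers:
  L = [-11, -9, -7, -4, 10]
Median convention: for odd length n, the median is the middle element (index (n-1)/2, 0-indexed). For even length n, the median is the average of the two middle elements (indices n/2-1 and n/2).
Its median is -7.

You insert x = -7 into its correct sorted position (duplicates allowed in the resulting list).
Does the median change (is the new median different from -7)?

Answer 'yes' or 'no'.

Old median = -7
Insert x = -7
New median = -7
Changed? no

Answer: no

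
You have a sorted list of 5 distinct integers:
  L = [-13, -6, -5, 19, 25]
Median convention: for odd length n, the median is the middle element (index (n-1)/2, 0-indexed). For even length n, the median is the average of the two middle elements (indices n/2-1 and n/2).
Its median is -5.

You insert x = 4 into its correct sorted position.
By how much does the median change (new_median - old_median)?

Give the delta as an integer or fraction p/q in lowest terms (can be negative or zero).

Old median = -5
After inserting x = 4: new sorted = [-13, -6, -5, 4, 19, 25]
New median = -1/2
Delta = -1/2 - -5 = 9/2

Answer: 9/2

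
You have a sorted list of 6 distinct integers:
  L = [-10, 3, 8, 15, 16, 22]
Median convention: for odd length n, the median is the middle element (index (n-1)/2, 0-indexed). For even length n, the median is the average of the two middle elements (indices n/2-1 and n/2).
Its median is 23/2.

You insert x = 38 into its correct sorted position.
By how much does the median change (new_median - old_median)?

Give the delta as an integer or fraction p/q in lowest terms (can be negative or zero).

Answer: 7/2

Derivation:
Old median = 23/2
After inserting x = 38: new sorted = [-10, 3, 8, 15, 16, 22, 38]
New median = 15
Delta = 15 - 23/2 = 7/2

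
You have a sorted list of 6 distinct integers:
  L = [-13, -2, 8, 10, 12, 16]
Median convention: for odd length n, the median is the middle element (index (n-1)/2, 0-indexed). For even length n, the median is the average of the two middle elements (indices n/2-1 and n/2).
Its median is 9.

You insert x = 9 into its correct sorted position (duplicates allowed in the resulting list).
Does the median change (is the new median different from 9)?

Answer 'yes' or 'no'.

Old median = 9
Insert x = 9
New median = 9
Changed? no

Answer: no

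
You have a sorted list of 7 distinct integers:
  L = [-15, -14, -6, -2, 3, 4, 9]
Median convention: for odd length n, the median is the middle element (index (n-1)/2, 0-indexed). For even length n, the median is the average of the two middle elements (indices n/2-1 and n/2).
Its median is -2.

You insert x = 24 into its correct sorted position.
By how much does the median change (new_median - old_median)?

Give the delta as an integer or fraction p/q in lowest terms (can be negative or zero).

Answer: 5/2

Derivation:
Old median = -2
After inserting x = 24: new sorted = [-15, -14, -6, -2, 3, 4, 9, 24]
New median = 1/2
Delta = 1/2 - -2 = 5/2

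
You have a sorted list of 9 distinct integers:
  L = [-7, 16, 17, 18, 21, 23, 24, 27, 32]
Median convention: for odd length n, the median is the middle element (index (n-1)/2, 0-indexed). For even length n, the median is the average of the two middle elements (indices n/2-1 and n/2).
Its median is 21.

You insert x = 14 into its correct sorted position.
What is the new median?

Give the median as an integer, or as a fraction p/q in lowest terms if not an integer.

Old list (sorted, length 9): [-7, 16, 17, 18, 21, 23, 24, 27, 32]
Old median = 21
Insert x = 14
Old length odd (9). Middle was index 4 = 21.
New length even (10). New median = avg of two middle elements.
x = 14: 1 elements are < x, 8 elements are > x.
New sorted list: [-7, 14, 16, 17, 18, 21, 23, 24, 27, 32]
New median = 39/2

Answer: 39/2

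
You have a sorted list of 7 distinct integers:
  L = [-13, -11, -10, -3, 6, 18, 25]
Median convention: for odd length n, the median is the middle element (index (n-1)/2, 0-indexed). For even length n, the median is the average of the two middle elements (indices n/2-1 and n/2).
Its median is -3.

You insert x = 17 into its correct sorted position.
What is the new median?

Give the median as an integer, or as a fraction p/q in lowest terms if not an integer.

Old list (sorted, length 7): [-13, -11, -10, -3, 6, 18, 25]
Old median = -3
Insert x = 17
Old length odd (7). Middle was index 3 = -3.
New length even (8). New median = avg of two middle elements.
x = 17: 5 elements are < x, 2 elements are > x.
New sorted list: [-13, -11, -10, -3, 6, 17, 18, 25]
New median = 3/2

Answer: 3/2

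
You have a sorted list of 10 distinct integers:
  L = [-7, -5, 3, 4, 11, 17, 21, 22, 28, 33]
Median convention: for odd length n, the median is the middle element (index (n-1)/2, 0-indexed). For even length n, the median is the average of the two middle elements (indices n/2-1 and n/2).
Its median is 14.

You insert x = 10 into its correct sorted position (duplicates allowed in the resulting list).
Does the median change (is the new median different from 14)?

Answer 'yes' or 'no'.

Answer: yes

Derivation:
Old median = 14
Insert x = 10
New median = 11
Changed? yes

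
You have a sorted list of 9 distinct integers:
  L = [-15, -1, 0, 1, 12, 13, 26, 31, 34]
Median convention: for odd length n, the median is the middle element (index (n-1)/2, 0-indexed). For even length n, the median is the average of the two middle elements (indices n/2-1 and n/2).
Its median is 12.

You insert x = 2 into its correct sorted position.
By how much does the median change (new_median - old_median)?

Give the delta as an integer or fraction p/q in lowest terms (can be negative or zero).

Old median = 12
After inserting x = 2: new sorted = [-15, -1, 0, 1, 2, 12, 13, 26, 31, 34]
New median = 7
Delta = 7 - 12 = -5

Answer: -5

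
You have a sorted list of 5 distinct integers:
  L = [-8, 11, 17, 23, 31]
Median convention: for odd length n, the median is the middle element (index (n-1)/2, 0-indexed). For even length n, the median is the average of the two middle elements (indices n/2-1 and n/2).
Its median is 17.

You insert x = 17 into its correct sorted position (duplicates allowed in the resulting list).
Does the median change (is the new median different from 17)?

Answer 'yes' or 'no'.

Answer: no

Derivation:
Old median = 17
Insert x = 17
New median = 17
Changed? no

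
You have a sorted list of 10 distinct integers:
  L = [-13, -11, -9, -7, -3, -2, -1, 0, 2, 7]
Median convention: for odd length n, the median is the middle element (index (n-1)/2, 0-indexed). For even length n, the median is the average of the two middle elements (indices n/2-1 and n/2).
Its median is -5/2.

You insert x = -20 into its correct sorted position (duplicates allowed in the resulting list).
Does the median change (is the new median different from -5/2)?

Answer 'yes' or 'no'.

Old median = -5/2
Insert x = -20
New median = -3
Changed? yes

Answer: yes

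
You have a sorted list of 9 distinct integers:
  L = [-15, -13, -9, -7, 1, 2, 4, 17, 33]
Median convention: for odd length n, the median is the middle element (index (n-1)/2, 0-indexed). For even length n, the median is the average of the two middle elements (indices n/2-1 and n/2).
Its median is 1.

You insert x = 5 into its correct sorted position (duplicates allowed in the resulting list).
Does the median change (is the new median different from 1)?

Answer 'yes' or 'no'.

Old median = 1
Insert x = 5
New median = 3/2
Changed? yes

Answer: yes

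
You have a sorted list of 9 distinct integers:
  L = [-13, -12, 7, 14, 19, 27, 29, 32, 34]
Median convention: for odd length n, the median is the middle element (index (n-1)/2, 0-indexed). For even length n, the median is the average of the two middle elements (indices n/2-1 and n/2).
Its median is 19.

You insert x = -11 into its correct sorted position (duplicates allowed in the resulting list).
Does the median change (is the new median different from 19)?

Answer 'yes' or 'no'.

Answer: yes

Derivation:
Old median = 19
Insert x = -11
New median = 33/2
Changed? yes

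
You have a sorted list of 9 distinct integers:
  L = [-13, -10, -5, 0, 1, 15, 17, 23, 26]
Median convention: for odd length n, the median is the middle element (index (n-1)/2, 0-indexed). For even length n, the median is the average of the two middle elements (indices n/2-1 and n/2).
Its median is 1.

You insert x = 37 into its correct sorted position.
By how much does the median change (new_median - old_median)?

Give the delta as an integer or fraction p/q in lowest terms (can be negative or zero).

Old median = 1
After inserting x = 37: new sorted = [-13, -10, -5, 0, 1, 15, 17, 23, 26, 37]
New median = 8
Delta = 8 - 1 = 7

Answer: 7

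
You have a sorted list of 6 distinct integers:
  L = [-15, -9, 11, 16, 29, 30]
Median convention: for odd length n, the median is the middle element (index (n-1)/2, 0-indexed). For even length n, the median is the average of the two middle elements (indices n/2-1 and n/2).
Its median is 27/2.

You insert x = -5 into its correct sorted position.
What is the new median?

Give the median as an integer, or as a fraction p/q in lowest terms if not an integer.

Old list (sorted, length 6): [-15, -9, 11, 16, 29, 30]
Old median = 27/2
Insert x = -5
Old length even (6). Middle pair: indices 2,3 = 11,16.
New length odd (7). New median = single middle element.
x = -5: 2 elements are < x, 4 elements are > x.
New sorted list: [-15, -9, -5, 11, 16, 29, 30]
New median = 11

Answer: 11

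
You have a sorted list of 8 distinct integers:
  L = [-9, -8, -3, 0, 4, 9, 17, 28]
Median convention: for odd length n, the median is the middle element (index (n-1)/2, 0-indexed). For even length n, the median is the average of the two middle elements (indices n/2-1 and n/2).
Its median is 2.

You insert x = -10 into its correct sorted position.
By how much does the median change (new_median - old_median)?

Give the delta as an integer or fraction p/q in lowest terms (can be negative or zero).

Old median = 2
After inserting x = -10: new sorted = [-10, -9, -8, -3, 0, 4, 9, 17, 28]
New median = 0
Delta = 0 - 2 = -2

Answer: -2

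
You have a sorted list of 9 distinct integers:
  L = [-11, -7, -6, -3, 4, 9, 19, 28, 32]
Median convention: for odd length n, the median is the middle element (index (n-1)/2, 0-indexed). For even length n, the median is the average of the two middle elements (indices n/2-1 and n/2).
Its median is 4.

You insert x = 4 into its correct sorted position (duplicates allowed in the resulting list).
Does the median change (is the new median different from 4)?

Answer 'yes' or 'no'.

Answer: no

Derivation:
Old median = 4
Insert x = 4
New median = 4
Changed? no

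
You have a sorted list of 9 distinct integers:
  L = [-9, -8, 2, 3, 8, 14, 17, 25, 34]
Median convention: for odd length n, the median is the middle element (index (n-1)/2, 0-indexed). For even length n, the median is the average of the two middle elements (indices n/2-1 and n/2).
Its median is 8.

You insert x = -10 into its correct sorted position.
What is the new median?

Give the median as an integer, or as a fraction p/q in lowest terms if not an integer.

Old list (sorted, length 9): [-9, -8, 2, 3, 8, 14, 17, 25, 34]
Old median = 8
Insert x = -10
Old length odd (9). Middle was index 4 = 8.
New length even (10). New median = avg of two middle elements.
x = -10: 0 elements are < x, 9 elements are > x.
New sorted list: [-10, -9, -8, 2, 3, 8, 14, 17, 25, 34]
New median = 11/2

Answer: 11/2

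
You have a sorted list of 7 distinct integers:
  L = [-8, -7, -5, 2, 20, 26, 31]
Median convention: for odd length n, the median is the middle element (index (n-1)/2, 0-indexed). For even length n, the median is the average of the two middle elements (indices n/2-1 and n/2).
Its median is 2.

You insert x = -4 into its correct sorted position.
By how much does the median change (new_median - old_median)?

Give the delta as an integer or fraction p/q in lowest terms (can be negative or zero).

Answer: -3

Derivation:
Old median = 2
After inserting x = -4: new sorted = [-8, -7, -5, -4, 2, 20, 26, 31]
New median = -1
Delta = -1 - 2 = -3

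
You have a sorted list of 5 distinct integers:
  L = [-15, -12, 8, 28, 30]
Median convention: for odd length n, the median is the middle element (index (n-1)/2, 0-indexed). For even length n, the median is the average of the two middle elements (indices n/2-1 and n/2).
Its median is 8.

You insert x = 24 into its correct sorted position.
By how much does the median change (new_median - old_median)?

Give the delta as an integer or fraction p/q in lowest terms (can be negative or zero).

Answer: 8

Derivation:
Old median = 8
After inserting x = 24: new sorted = [-15, -12, 8, 24, 28, 30]
New median = 16
Delta = 16 - 8 = 8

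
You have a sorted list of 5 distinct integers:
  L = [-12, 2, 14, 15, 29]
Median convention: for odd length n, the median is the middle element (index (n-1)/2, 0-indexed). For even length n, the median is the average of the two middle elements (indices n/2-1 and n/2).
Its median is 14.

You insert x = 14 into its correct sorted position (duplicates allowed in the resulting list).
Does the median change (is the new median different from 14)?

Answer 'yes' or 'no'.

Old median = 14
Insert x = 14
New median = 14
Changed? no

Answer: no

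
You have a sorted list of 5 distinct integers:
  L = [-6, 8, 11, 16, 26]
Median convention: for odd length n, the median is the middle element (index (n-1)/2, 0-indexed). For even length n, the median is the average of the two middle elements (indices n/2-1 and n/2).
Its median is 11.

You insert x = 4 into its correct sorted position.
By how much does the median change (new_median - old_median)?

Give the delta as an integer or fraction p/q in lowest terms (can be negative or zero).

Old median = 11
After inserting x = 4: new sorted = [-6, 4, 8, 11, 16, 26]
New median = 19/2
Delta = 19/2 - 11 = -3/2

Answer: -3/2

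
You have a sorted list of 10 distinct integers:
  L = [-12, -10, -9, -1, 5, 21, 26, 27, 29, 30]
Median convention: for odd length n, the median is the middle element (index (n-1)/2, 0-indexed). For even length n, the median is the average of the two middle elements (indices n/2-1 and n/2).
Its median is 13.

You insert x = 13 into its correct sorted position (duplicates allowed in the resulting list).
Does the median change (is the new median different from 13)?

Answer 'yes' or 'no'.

Old median = 13
Insert x = 13
New median = 13
Changed? no

Answer: no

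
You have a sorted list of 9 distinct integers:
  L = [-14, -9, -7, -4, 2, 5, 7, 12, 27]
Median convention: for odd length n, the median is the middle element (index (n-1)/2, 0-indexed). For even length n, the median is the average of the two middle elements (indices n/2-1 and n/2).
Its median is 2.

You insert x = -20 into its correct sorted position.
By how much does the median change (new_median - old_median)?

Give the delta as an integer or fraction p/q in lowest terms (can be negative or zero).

Old median = 2
After inserting x = -20: new sorted = [-20, -14, -9, -7, -4, 2, 5, 7, 12, 27]
New median = -1
Delta = -1 - 2 = -3

Answer: -3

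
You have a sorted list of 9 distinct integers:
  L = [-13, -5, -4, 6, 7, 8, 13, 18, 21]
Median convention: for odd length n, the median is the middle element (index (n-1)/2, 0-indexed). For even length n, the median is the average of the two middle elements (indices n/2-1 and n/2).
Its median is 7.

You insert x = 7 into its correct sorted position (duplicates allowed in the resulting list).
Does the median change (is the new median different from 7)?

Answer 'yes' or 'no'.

Old median = 7
Insert x = 7
New median = 7
Changed? no

Answer: no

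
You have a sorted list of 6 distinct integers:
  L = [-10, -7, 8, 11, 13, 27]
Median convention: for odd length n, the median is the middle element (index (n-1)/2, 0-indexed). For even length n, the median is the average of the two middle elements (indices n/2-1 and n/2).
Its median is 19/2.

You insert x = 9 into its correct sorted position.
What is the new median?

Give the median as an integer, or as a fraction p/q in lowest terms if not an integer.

Answer: 9

Derivation:
Old list (sorted, length 6): [-10, -7, 8, 11, 13, 27]
Old median = 19/2
Insert x = 9
Old length even (6). Middle pair: indices 2,3 = 8,11.
New length odd (7). New median = single middle element.
x = 9: 3 elements are < x, 3 elements are > x.
New sorted list: [-10, -7, 8, 9, 11, 13, 27]
New median = 9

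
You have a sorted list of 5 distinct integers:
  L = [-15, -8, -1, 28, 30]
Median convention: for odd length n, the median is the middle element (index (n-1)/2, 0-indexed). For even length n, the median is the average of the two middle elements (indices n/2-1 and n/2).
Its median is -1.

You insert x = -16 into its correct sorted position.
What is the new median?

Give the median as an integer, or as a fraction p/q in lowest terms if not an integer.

Answer: -9/2

Derivation:
Old list (sorted, length 5): [-15, -8, -1, 28, 30]
Old median = -1
Insert x = -16
Old length odd (5). Middle was index 2 = -1.
New length even (6). New median = avg of two middle elements.
x = -16: 0 elements are < x, 5 elements are > x.
New sorted list: [-16, -15, -8, -1, 28, 30]
New median = -9/2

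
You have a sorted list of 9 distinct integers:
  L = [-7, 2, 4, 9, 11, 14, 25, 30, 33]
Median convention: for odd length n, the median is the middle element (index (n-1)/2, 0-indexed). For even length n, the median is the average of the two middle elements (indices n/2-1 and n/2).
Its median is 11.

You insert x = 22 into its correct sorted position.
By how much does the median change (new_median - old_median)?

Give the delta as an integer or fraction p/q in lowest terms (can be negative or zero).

Answer: 3/2

Derivation:
Old median = 11
After inserting x = 22: new sorted = [-7, 2, 4, 9, 11, 14, 22, 25, 30, 33]
New median = 25/2
Delta = 25/2 - 11 = 3/2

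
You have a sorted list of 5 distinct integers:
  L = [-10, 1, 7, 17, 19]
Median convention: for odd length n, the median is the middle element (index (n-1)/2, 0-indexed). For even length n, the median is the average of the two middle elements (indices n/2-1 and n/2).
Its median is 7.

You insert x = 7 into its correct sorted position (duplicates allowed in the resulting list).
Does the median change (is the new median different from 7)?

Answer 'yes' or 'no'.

Answer: no

Derivation:
Old median = 7
Insert x = 7
New median = 7
Changed? no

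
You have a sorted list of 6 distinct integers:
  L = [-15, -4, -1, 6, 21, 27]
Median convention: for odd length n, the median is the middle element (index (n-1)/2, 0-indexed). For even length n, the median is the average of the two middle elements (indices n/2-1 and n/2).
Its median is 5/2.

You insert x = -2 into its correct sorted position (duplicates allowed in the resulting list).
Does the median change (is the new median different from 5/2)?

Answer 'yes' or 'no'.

Old median = 5/2
Insert x = -2
New median = -1
Changed? yes

Answer: yes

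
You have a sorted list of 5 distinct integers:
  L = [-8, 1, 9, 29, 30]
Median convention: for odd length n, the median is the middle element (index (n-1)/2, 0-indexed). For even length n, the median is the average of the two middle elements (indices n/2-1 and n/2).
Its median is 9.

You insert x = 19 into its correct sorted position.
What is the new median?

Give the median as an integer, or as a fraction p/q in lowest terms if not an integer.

Old list (sorted, length 5): [-8, 1, 9, 29, 30]
Old median = 9
Insert x = 19
Old length odd (5). Middle was index 2 = 9.
New length even (6). New median = avg of two middle elements.
x = 19: 3 elements are < x, 2 elements are > x.
New sorted list: [-8, 1, 9, 19, 29, 30]
New median = 14

Answer: 14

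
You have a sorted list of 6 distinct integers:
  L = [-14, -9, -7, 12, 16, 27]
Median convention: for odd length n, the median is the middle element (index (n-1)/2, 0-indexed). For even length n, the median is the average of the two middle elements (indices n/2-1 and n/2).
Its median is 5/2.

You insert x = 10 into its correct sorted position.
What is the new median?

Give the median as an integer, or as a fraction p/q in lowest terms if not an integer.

Old list (sorted, length 6): [-14, -9, -7, 12, 16, 27]
Old median = 5/2
Insert x = 10
Old length even (6). Middle pair: indices 2,3 = -7,12.
New length odd (7). New median = single middle element.
x = 10: 3 elements are < x, 3 elements are > x.
New sorted list: [-14, -9, -7, 10, 12, 16, 27]
New median = 10

Answer: 10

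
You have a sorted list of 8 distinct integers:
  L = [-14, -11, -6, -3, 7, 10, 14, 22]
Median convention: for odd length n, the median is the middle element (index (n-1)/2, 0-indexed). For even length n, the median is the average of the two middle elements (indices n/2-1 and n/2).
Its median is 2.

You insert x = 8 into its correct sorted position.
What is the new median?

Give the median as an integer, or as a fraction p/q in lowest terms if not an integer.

Old list (sorted, length 8): [-14, -11, -6, -3, 7, 10, 14, 22]
Old median = 2
Insert x = 8
Old length even (8). Middle pair: indices 3,4 = -3,7.
New length odd (9). New median = single middle element.
x = 8: 5 elements are < x, 3 elements are > x.
New sorted list: [-14, -11, -6, -3, 7, 8, 10, 14, 22]
New median = 7

Answer: 7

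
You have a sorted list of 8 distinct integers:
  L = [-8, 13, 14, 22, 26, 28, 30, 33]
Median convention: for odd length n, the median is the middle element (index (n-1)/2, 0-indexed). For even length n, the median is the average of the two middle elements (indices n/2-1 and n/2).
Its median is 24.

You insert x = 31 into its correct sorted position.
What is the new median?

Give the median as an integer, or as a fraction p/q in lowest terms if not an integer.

Old list (sorted, length 8): [-8, 13, 14, 22, 26, 28, 30, 33]
Old median = 24
Insert x = 31
Old length even (8). Middle pair: indices 3,4 = 22,26.
New length odd (9). New median = single middle element.
x = 31: 7 elements are < x, 1 elements are > x.
New sorted list: [-8, 13, 14, 22, 26, 28, 30, 31, 33]
New median = 26

Answer: 26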